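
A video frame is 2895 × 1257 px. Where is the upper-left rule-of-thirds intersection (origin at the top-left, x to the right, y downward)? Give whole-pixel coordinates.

(965, 419)

The upper-left point sits one-third of the way across and one-third of the way down.
x = 1 × 2895/3 ≈ 965; y = 1 × 1257/3 ≈ 419.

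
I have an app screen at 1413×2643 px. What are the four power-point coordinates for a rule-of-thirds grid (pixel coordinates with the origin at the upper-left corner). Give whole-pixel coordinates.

(471, 881), (942, 881), (471, 1762), (942, 1762)

One third of 1413 is 471; one third of 2643 is 881.
Vertical third lines at x = 471 and x = 942; horizontal third lines at y = 881 and y = 1762.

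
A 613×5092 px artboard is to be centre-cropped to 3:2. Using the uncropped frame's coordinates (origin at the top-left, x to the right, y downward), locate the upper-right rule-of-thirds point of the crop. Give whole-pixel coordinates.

613/5092 < 3/2, so the 3:2 crop keeps the full width 613 and trims height to 613 × 2/3 = 408.67 px.
Top offset = (5092 − 408.67)/2 = 2341.67 px; left offset = 0.
Upper-right is two-thirds across and one-third down within the crop:
x = 0.00 + 2 × 613.00/3 ≈ 409; y = 2341.67 + 1 × 408.67/3 ≈ 2478.

x = 409 px, y = 2478 px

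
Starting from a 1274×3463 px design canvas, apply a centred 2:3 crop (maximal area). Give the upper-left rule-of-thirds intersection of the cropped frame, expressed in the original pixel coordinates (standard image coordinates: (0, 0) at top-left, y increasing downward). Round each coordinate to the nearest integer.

x = 425 px, y = 1413 px

1274/3463 < 2/3, so the 2:3 crop keeps the full width 1274 and trims height to 1274 × 3/2 = 1911.00 px.
Top offset = (3463 − 1911.00)/2 = 776.00 px; left offset = 0.
Upper-left is one-third across and one-third down within the crop:
x = 0.00 + 1 × 1274.00/3 ≈ 425; y = 776.00 + 1 × 1911.00/3 ≈ 1413.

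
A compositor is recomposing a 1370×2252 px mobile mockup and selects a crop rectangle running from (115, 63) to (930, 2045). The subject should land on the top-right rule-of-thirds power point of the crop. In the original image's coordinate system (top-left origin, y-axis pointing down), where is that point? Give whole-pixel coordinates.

Crop width = 930 − 115 = 815 px; one third is 271.67 px.
Crop height = 2045 − 63 = 1982 px; one third is 660.67 px.
The top-right point is two-thirds across and one-third down within the crop:
x = 115 + 2 × 271.67 ≈ 658; y = 63 + 1 × 660.67 ≈ 724.

(658, 724)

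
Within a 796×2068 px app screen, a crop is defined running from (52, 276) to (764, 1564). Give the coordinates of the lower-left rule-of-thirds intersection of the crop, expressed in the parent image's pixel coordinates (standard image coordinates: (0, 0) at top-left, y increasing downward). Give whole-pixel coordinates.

Crop width = 764 − 52 = 712 px; one third is 237.33 px.
Crop height = 1564 − 276 = 1288 px; one third is 429.33 px.
The lower-left point is one-third across and two-thirds down within the crop:
x = 52 + 1 × 237.33 ≈ 289; y = 276 + 2 × 429.33 ≈ 1135.

x = 289 px, y = 1135 px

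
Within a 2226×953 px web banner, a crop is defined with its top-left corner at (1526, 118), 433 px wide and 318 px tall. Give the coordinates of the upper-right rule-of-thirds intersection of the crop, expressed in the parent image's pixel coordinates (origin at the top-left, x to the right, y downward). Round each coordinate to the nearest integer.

(1815, 224)

One third of the crop width 433 is 144.33 px.
One third of the crop height 318 is 106.00 px.
The upper-right point is two-thirds across and one-third down within the crop:
x = 1526 + 2 × 144.33 ≈ 1815; y = 118 + 1 × 106.00 ≈ 224.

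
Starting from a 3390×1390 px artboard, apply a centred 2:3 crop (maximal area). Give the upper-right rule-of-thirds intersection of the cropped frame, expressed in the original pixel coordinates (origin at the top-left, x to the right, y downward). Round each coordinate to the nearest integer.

x = 1849 px, y = 463 px

3390/1390 > 2/3, so the 2:3 crop keeps the full height 1390 and trims width to 1390 × 2/3 = 926.67 px.
Left offset = (3390 − 926.67)/2 = 1231.67 px; top offset = 0.
Upper-right is two-thirds across and one-third down within the crop:
x = 1231.67 + 2 × 926.67/3 ≈ 1849; y = 0.00 + 1 × 1390.00/3 ≈ 463.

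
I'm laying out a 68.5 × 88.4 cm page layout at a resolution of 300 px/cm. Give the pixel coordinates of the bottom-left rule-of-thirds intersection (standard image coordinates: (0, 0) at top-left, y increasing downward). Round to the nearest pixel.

(6850, 17680)

In pixels the canvas is 68.5 × 300 = 20550 wide and 88.4 × 300 = 26520 tall.
The bottom-left point is one-third across and two-thirds down:
x = 1 × 20550/3 ≈ 6850; y = 2 × 26520/3 ≈ 17680.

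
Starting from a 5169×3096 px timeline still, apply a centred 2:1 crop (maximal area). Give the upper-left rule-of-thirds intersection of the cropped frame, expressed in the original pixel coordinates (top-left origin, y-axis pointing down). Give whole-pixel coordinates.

(1723, 1117)

5169/3096 < 2/1, so the 2:1 crop keeps the full width 5169 and trims height to 5169 × 1/2 = 2584.50 px.
Top offset = (3096 − 2584.50)/2 = 255.75 px; left offset = 0.
Upper-left is one-third across and one-third down within the crop:
x = 0.00 + 1 × 5169.00/3 ≈ 1723; y = 255.75 + 1 × 2584.50/3 ≈ 1117.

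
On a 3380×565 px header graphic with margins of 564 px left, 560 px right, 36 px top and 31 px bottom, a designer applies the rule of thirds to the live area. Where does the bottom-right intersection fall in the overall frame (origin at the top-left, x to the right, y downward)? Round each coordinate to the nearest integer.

(2068, 368)

Content width = 3380 − 564 − 560 = 2256 px; content height = 565 − 36 − 31 = 498 px.
Bottom-right is two-thirds across and two-thirds down within the live area.
x = 564 + 2 × 2256/3 = 564 + 1504.00 ≈ 2068
y = 36 + 2 × 498/3 = 36 + 332.00 ≈ 368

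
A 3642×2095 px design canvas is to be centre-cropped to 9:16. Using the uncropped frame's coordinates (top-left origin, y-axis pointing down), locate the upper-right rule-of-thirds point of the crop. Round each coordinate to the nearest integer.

(2017, 698)

3642/2095 > 9/16, so the 9:16 crop keeps the full height 2095 and trims width to 2095 × 9/16 = 1178.44 px.
Left offset = (3642 − 1178.44)/2 = 1231.78 px; top offset = 0.
Upper-right is two-thirds across and one-third down within the crop:
x = 1231.78 + 2 × 1178.44/3 ≈ 2017; y = 0.00 + 1 × 2095.00/3 ≈ 698.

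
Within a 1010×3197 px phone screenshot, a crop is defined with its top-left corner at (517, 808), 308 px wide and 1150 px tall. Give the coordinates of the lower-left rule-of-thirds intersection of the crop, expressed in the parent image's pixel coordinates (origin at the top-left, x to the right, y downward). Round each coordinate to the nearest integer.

(620, 1575)

One third of the crop width 308 is 102.67 px.
One third of the crop height 1150 is 383.33 px.
The lower-left point is one-third across and two-thirds down within the crop:
x = 517 + 1 × 102.67 ≈ 620; y = 808 + 2 × 383.33 ≈ 1575.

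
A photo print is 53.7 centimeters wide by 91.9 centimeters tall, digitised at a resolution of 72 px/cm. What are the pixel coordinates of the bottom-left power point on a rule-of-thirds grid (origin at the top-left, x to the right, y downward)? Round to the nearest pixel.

In pixels the canvas is 53.7 × 72 = 3866.4 wide and 91.9 × 72 = 6616.8 tall.
The bottom-left point is one-third across and two-thirds down:
x = 1 × 3866.4/3 ≈ 1289; y = 2 × 6616.8/3 ≈ 4411.

x = 1289 px, y = 4411 px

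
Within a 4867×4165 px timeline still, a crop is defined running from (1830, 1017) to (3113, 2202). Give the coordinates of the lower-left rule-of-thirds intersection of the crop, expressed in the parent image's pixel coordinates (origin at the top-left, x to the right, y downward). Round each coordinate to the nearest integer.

(2258, 1807)

Crop width = 3113 − 1830 = 1283 px; one third is 427.67 px.
Crop height = 2202 − 1017 = 1185 px; one third is 395.00 px.
The lower-left point is one-third across and two-thirds down within the crop:
x = 1830 + 1 × 427.67 ≈ 2258; y = 1017 + 2 × 395.00 ≈ 1807.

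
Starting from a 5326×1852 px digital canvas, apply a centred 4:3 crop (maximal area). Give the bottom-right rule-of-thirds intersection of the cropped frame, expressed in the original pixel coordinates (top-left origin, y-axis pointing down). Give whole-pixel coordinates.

5326/1852 > 4/3, so the 4:3 crop keeps the full height 1852 and trims width to 1852 × 4/3 = 2469.33 px.
Left offset = (5326 − 2469.33)/2 = 1428.33 px; top offset = 0.
Bottom-right is two-thirds across and two-thirds down within the crop:
x = 1428.33 + 2 × 2469.33/3 ≈ 3075; y = 0.00 + 2 × 1852.00/3 ≈ 1235.

(3075, 1235)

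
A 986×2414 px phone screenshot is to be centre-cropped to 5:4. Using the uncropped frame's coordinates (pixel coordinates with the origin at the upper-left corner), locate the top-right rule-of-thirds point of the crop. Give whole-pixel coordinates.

x = 657 px, y = 1076 px

986/2414 < 5/4, so the 5:4 crop keeps the full width 986 and trims height to 986 × 4/5 = 788.80 px.
Top offset = (2414 − 788.80)/2 = 812.60 px; left offset = 0.
Top-right is two-thirds across and one-third down within the crop:
x = 0.00 + 2 × 986.00/3 ≈ 657; y = 812.60 + 1 × 788.80/3 ≈ 1076.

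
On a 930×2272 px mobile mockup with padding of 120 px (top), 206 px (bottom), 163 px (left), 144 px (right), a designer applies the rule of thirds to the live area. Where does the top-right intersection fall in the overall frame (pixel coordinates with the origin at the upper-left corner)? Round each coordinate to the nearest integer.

(578, 769)

Content width = 930 − 163 − 144 = 623 px; content height = 2272 − 120 − 206 = 1946 px.
Top-right is two-thirds across and one-third down within the live area.
x = 163 + 2 × 623/3 = 163 + 415.33 ≈ 578
y = 120 + 1 × 1946/3 = 120 + 648.67 ≈ 769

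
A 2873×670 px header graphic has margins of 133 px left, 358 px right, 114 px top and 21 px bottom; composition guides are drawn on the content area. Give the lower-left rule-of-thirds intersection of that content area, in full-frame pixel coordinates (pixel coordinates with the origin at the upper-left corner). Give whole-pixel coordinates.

x = 927 px, y = 471 px

Content width = 2873 − 133 − 358 = 2382 px; content height = 670 − 114 − 21 = 535 px.
Lower-left is one-third across and two-thirds down within the content area.
x = 133 + 1 × 2382/3 = 133 + 794.00 ≈ 927
y = 114 + 2 × 535/3 = 114 + 356.67 ≈ 471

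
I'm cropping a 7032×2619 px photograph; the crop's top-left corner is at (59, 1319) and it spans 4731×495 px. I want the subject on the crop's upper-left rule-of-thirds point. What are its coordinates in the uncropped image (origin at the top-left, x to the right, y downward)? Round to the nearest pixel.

(1636, 1484)

One third of the crop width 4731 is 1577.00 px.
One third of the crop height 495 is 165.00 px.
The upper-left point is one-third across and one-third down within the crop:
x = 59 + 1 × 1577.00 ≈ 1636; y = 1319 + 1 × 165.00 ≈ 1484.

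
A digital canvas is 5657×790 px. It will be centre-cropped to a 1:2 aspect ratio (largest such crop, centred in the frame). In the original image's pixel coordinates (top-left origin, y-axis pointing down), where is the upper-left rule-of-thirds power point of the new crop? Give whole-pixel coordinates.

5657/790 > 1/2, so the 1:2 crop keeps the full height 790 and trims width to 790 × 1/2 = 395.00 px.
Left offset = (5657 − 395.00)/2 = 2631.00 px; top offset = 0.
Upper-left is one-third across and one-third down within the crop:
x = 2631.00 + 1 × 395.00/3 ≈ 2763; y = 0.00 + 1 × 790.00/3 ≈ 263.

x = 2763 px, y = 263 px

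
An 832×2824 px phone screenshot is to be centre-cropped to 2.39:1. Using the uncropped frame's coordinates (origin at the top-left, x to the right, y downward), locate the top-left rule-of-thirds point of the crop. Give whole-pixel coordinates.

x = 277 px, y = 1354 px

832/2824 < 2.39/1, so the 2.39:1 crop keeps the full width 832 and trims height to 832 × 1/2.39 = 348.12 px.
Top offset = (2824 − 348.12)/2 = 1237.94 px; left offset = 0.
Top-left is one-third across and one-third down within the crop:
x = 0.00 + 1 × 832.00/3 ≈ 277; y = 1237.94 + 1 × 348.12/3 ≈ 1354.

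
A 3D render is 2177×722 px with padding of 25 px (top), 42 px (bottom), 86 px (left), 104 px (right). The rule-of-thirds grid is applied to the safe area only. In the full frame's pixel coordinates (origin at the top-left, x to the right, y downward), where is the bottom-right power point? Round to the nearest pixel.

Content width = 2177 − 86 − 104 = 1987 px; content height = 722 − 25 − 42 = 655 px.
Bottom-right is two-thirds across and two-thirds down within the safe area.
x = 86 + 2 × 1987/3 = 86 + 1324.67 ≈ 1411
y = 25 + 2 × 655/3 = 25 + 436.67 ≈ 462

x = 1411 px, y = 462 px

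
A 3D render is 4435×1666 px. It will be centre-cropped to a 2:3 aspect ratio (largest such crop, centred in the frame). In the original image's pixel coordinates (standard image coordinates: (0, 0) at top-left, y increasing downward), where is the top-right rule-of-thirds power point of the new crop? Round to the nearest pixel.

(2403, 555)

4435/1666 > 2/3, so the 2:3 crop keeps the full height 1666 and trims width to 1666 × 2/3 = 1110.67 px.
Left offset = (4435 − 1110.67)/2 = 1662.17 px; top offset = 0.
Top-right is two-thirds across and one-third down within the crop:
x = 1662.17 + 2 × 1110.67/3 ≈ 2403; y = 0.00 + 1 × 1666.00/3 ≈ 555.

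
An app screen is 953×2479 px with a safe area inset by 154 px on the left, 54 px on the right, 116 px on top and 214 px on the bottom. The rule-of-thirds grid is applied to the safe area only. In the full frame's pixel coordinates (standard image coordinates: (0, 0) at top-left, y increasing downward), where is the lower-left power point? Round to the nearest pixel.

(402, 1549)

Content width = 953 − 154 − 54 = 745 px; content height = 2479 − 116 − 214 = 2149 px.
Lower-left is one-third across and two-thirds down within the safe area.
x = 154 + 1 × 745/3 = 154 + 248.33 ≈ 402
y = 116 + 2 × 2149/3 = 116 + 1432.67 ≈ 1549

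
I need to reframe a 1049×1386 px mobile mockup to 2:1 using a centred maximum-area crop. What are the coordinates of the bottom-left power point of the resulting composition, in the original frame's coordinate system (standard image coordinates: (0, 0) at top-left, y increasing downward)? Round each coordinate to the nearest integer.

x = 350 px, y = 780 px

1049/1386 < 2/1, so the 2:1 crop keeps the full width 1049 and trims height to 1049 × 1/2 = 524.50 px.
Top offset = (1386 − 524.50)/2 = 430.75 px; left offset = 0.
Bottom-left is one-third across and two-thirds down within the crop:
x = 0.00 + 1 × 1049.00/3 ≈ 350; y = 430.75 + 2 × 524.50/3 ≈ 780.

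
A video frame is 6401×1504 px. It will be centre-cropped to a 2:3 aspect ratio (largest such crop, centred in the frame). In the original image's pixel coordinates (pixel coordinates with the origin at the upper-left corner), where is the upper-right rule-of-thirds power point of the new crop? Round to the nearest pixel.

6401/1504 > 2/3, so the 2:3 crop keeps the full height 1504 and trims width to 1504 × 2/3 = 1002.67 px.
Left offset = (6401 − 1002.67)/2 = 2699.17 px; top offset = 0.
Upper-right is two-thirds across and one-third down within the crop:
x = 2699.17 + 2 × 1002.67/3 ≈ 3368; y = 0.00 + 1 × 1504.00/3 ≈ 501.

(3368, 501)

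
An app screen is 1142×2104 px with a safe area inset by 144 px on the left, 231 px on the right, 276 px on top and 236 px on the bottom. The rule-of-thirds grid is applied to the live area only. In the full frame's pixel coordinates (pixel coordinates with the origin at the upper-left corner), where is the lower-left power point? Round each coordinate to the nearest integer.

x = 400 px, y = 1337 px

Content width = 1142 − 144 − 231 = 767 px; content height = 2104 − 276 − 236 = 1592 px.
Lower-left is one-third across and two-thirds down within the live area.
x = 144 + 1 × 767/3 = 144 + 255.67 ≈ 400
y = 276 + 2 × 1592/3 = 276 + 1061.33 ≈ 1337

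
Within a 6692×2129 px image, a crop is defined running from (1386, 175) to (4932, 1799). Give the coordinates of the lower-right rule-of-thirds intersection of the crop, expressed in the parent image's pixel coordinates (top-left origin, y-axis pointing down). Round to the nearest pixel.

(3750, 1258)

Crop width = 4932 − 1386 = 3546 px; one third is 1182.00 px.
Crop height = 1799 − 175 = 1624 px; one third is 541.33 px.
The lower-right point is two-thirds across and two-thirds down within the crop:
x = 1386 + 2 × 1182.00 ≈ 3750; y = 175 + 2 × 541.33 ≈ 1258.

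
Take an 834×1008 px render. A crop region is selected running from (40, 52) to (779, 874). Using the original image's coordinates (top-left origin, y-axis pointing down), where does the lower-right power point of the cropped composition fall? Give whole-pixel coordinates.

Crop width = 779 − 40 = 739 px; one third is 246.33 px.
Crop height = 874 − 52 = 822 px; one third is 274.00 px.
The lower-right point is two-thirds across and two-thirds down within the crop:
x = 40 + 2 × 246.33 ≈ 533; y = 52 + 2 × 274.00 ≈ 600.

(533, 600)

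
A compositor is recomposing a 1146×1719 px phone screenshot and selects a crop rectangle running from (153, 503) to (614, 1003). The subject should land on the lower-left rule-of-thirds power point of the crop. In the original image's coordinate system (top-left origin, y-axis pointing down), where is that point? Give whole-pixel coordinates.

(307, 836)

Crop width = 614 − 153 = 461 px; one third is 153.67 px.
Crop height = 1003 − 503 = 500 px; one third is 166.67 px.
The lower-left point is one-third across and two-thirds down within the crop:
x = 153 + 1 × 153.67 ≈ 307; y = 503 + 2 × 166.67 ≈ 836.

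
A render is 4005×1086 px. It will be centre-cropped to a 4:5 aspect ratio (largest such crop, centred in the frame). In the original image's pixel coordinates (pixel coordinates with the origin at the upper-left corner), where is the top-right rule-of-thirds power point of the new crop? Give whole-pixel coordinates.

x = 2147 px, y = 362 px

4005/1086 > 4/5, so the 4:5 crop keeps the full height 1086 and trims width to 1086 × 4/5 = 868.80 px.
Left offset = (4005 − 868.80)/2 = 1568.10 px; top offset = 0.
Top-right is two-thirds across and one-third down within the crop:
x = 1568.10 + 2 × 868.80/3 ≈ 2147; y = 0.00 + 1 × 1086.00/3 ≈ 362.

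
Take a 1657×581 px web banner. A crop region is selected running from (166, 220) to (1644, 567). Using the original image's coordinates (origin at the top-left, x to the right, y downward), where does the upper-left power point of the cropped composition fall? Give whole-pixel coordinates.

Crop width = 1644 − 166 = 1478 px; one third is 492.67 px.
Crop height = 567 − 220 = 347 px; one third is 115.67 px.
The upper-left point is one-third across and one-third down within the crop:
x = 166 + 1 × 492.67 ≈ 659; y = 220 + 1 × 115.67 ≈ 336.

(659, 336)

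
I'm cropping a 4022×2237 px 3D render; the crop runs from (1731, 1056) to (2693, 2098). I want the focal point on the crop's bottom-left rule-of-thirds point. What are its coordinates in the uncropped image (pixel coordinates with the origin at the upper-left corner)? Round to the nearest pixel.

Crop width = 2693 − 1731 = 962 px; one third is 320.67 px.
Crop height = 2098 − 1056 = 1042 px; one third is 347.33 px.
The bottom-left point is one-third across and two-thirds down within the crop:
x = 1731 + 1 × 320.67 ≈ 2052; y = 1056 + 2 × 347.33 ≈ 1751.

x = 2052 px, y = 1751 px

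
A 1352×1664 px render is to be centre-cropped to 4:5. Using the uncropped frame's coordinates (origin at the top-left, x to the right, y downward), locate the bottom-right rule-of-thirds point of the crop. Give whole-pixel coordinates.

x = 898 px, y = 1109 px

1352/1664 > 4/5, so the 4:5 crop keeps the full height 1664 and trims width to 1664 × 4/5 = 1331.20 px.
Left offset = (1352 − 1331.20)/2 = 10.40 px; top offset = 0.
Bottom-right is two-thirds across and two-thirds down within the crop:
x = 10.40 + 2 × 1331.20/3 ≈ 898; y = 0.00 + 2 × 1664.00/3 ≈ 1109.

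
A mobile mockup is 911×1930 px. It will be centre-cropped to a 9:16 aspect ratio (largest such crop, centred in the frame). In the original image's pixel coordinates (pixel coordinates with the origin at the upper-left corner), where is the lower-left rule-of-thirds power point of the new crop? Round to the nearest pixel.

911/1930 < 9/16, so the 9:16 crop keeps the full width 911 and trims height to 911 × 16/9 = 1619.56 px.
Top offset = (1930 − 1619.56)/2 = 155.22 px; left offset = 0.
Lower-left is one-third across and two-thirds down within the crop:
x = 0.00 + 1 × 911.00/3 ≈ 304; y = 155.22 + 2 × 1619.56/3 ≈ 1235.

(304, 1235)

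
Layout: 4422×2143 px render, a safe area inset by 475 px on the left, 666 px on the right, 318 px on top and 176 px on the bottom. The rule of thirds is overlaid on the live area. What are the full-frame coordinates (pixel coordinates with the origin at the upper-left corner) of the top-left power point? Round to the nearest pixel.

x = 1569 px, y = 868 px

Content width = 4422 − 475 − 666 = 3281 px; content height = 2143 − 318 − 176 = 1649 px.
Top-left is one-third across and one-third down within the live area.
x = 475 + 1 × 3281/3 = 475 + 1093.67 ≈ 1569
y = 318 + 1 × 1649/3 = 318 + 549.67 ≈ 868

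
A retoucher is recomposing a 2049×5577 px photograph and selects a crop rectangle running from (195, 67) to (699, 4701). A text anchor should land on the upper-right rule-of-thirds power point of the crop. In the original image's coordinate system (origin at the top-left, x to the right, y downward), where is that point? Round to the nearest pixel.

(531, 1612)

Crop width = 699 − 195 = 504 px; one third is 168.00 px.
Crop height = 4701 − 67 = 4634 px; one third is 1544.67 px.
The upper-right point is two-thirds across and one-third down within the crop:
x = 195 + 2 × 168.00 ≈ 531; y = 67 + 1 × 1544.67 ≈ 1612.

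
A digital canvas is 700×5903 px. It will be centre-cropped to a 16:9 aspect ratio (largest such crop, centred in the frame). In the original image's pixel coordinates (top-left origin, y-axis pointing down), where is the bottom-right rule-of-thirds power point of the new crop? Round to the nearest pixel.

(467, 3017)

700/5903 < 16/9, so the 16:9 crop keeps the full width 700 and trims height to 700 × 9/16 = 393.75 px.
Top offset = (5903 − 393.75)/2 = 2754.62 px; left offset = 0.
Bottom-right is two-thirds across and two-thirds down within the crop:
x = 0.00 + 2 × 700.00/3 ≈ 467; y = 2754.62 + 2 × 393.75/3 ≈ 3017.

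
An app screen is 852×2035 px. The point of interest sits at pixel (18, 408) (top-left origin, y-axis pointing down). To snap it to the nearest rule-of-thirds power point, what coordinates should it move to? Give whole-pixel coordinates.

x = 284 px, y = 678 px

Third lines: x ∈ {284, 568}, y ∈ {678, 1357}.
18 is closer to x = 284; 408 is closer to y = 678.
So the nearest intersection is the upper-left power point.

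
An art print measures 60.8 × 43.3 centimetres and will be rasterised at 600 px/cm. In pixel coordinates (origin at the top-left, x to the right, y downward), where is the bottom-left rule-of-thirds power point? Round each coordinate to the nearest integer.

In pixels the canvas is 60.8 × 600 = 36480 wide and 43.3 × 600 = 25980 tall.
The bottom-left point is one-third across and two-thirds down:
x = 1 × 36480/3 ≈ 12160; y = 2 × 25980/3 ≈ 17320.

x = 12160 px, y = 17320 px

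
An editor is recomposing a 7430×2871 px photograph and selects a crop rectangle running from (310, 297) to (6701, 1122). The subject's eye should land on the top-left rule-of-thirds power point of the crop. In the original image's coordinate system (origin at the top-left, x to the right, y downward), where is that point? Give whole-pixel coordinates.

Crop width = 6701 − 310 = 6391 px; one third is 2130.33 px.
Crop height = 1122 − 297 = 825 px; one third is 275.00 px.
The top-left point is one-third across and one-third down within the crop:
x = 310 + 1 × 2130.33 ≈ 2440; y = 297 + 1 × 275.00 ≈ 572.

(2440, 572)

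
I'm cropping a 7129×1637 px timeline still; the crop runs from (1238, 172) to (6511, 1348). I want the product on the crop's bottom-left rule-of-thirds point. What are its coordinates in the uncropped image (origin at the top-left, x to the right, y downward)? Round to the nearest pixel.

x = 2996 px, y = 956 px

Crop width = 6511 − 1238 = 5273 px; one third is 1757.67 px.
Crop height = 1348 − 172 = 1176 px; one third is 392.00 px.
The bottom-left point is one-third across and two-thirds down within the crop:
x = 1238 + 1 × 1757.67 ≈ 2996; y = 172 + 2 × 392.00 ≈ 956.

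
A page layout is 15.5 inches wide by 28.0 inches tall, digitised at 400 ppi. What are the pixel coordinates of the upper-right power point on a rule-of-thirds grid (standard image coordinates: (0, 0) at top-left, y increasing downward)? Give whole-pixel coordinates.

In pixels the canvas is 15.5 × 400 = 6200 wide and 28.0 × 400 = 11200 tall.
The upper-right point is two-thirds across and one-third down:
x = 2 × 6200/3 ≈ 4133; y = 1 × 11200/3 ≈ 3733.

(4133, 3733)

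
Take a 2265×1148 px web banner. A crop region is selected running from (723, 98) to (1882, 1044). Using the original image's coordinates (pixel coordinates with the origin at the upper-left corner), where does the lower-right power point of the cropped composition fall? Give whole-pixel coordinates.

Crop width = 1882 − 723 = 1159 px; one third is 386.33 px.
Crop height = 1044 − 98 = 946 px; one third is 315.33 px.
The lower-right point is two-thirds across and two-thirds down within the crop:
x = 723 + 2 × 386.33 ≈ 1496; y = 98 + 2 × 315.33 ≈ 729.

x = 1496 px, y = 729 px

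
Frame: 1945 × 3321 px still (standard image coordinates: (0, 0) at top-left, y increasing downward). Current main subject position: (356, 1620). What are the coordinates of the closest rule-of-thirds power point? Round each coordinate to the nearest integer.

(648, 1107)

Third lines: x ∈ {648, 1297}, y ∈ {1107, 2214}.
356 is closer to x = 648; 1620 is closer to y = 1107.
So the nearest intersection is the upper-left power point.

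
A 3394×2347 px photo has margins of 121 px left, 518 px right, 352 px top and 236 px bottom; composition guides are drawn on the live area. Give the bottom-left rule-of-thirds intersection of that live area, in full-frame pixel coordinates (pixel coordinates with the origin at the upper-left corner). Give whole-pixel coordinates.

(1039, 1525)

Content width = 3394 − 121 − 518 = 2755 px; content height = 2347 − 352 − 236 = 1759 px.
Bottom-left is one-third across and two-thirds down within the live area.
x = 121 + 1 × 2755/3 = 121 + 918.33 ≈ 1039
y = 352 + 2 × 1759/3 = 352 + 1172.67 ≈ 1525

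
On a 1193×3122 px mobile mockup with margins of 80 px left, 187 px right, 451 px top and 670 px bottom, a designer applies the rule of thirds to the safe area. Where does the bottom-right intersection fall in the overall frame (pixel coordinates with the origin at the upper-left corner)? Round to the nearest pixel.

x = 697 px, y = 1785 px

Content width = 1193 − 80 − 187 = 926 px; content height = 3122 − 451 − 670 = 2001 px.
Bottom-right is two-thirds across and two-thirds down within the safe area.
x = 80 + 2 × 926/3 = 80 + 617.33 ≈ 697
y = 451 + 2 × 2001/3 = 451 + 1334.00 ≈ 1785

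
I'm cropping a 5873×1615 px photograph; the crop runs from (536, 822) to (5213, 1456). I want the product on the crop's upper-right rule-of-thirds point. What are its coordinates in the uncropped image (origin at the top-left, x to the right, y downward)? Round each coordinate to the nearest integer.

Crop width = 5213 − 536 = 4677 px; one third is 1559.00 px.
Crop height = 1456 − 822 = 634 px; one third is 211.33 px.
The upper-right point is two-thirds across and one-third down within the crop:
x = 536 + 2 × 1559.00 ≈ 3654; y = 822 + 1 × 211.33 ≈ 1033.

(3654, 1033)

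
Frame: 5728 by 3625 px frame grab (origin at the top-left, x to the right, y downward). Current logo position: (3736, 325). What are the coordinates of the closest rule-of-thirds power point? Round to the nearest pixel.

(3819, 1208)

Third lines: x ∈ {1909, 3819}, y ∈ {1208, 2417}.
3736 is closer to x = 3819; 325 is closer to y = 1208.
So the nearest intersection is the upper-right power point.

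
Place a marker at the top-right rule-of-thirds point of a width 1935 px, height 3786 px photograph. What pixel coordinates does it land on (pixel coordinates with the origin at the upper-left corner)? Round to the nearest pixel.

The top-right point sits two-thirds of the way across and one-third of the way down.
x = 2 × 1935/3 ≈ 1290; y = 1 × 3786/3 ≈ 1262.

(1290, 1262)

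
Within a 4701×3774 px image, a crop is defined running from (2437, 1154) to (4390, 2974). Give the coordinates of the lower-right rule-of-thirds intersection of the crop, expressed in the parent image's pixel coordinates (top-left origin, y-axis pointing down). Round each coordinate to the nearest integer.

x = 3739 px, y = 2367 px

Crop width = 4390 − 2437 = 1953 px; one third is 651.00 px.
Crop height = 2974 − 1154 = 1820 px; one third is 606.67 px.
The lower-right point is two-thirds across and two-thirds down within the crop:
x = 2437 + 2 × 651.00 ≈ 3739; y = 1154 + 2 × 606.67 ≈ 2367.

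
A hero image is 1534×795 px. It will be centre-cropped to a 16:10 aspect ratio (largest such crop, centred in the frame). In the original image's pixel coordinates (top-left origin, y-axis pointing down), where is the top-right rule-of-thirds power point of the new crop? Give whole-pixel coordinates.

1534/795 > 16/10, so the 16:10 crop keeps the full height 795 and trims width to 795 × 16/10 = 1272.00 px.
Left offset = (1534 − 1272.00)/2 = 131.00 px; top offset = 0.
Top-right is two-thirds across and one-third down within the crop:
x = 131.00 + 2 × 1272.00/3 ≈ 979; y = 0.00 + 1 × 795.00/3 ≈ 265.

(979, 265)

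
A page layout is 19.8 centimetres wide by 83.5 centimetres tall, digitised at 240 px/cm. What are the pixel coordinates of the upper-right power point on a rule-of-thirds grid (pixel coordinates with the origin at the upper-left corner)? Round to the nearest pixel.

In pixels the canvas is 19.8 × 240 = 4752 wide and 83.5 × 240 = 20040 tall.
The upper-right point is two-thirds across and one-third down:
x = 2 × 4752/3 ≈ 3168; y = 1 × 20040/3 ≈ 6680.

x = 3168 px, y = 6680 px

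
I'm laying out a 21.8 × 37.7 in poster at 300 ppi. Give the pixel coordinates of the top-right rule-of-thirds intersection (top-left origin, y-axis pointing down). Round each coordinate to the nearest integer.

x = 4360 px, y = 3770 px

In pixels the canvas is 21.8 × 300 = 6540 wide and 37.7 × 300 = 11310 tall.
The top-right point is two-thirds across and one-third down:
x = 2 × 6540/3 ≈ 4360; y = 1 × 11310/3 ≈ 3770.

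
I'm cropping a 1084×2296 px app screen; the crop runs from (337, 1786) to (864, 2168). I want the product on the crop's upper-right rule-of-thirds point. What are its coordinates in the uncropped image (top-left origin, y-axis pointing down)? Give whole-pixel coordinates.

Crop width = 864 − 337 = 527 px; one third is 175.67 px.
Crop height = 2168 − 1786 = 382 px; one third is 127.33 px.
The upper-right point is two-thirds across and one-third down within the crop:
x = 337 + 2 × 175.67 ≈ 688; y = 1786 + 1 × 127.33 ≈ 1913.

x = 688 px, y = 1913 px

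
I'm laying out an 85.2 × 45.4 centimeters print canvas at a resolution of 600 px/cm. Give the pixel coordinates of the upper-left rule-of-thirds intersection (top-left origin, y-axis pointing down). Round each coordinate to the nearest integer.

x = 17040 px, y = 9080 px

In pixels the canvas is 85.2 × 600 = 51120 wide and 45.4 × 600 = 27240 tall.
The upper-left point is one-third across and one-third down:
x = 1 × 51120/3 ≈ 17040; y = 1 × 27240/3 ≈ 9080.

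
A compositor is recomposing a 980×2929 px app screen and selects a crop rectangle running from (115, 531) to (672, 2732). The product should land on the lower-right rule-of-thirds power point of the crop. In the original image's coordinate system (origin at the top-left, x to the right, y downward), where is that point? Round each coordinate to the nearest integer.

Crop width = 672 − 115 = 557 px; one third is 185.67 px.
Crop height = 2732 − 531 = 2201 px; one third is 733.67 px.
The lower-right point is two-thirds across and two-thirds down within the crop:
x = 115 + 2 × 185.67 ≈ 486; y = 531 + 2 × 733.67 ≈ 1998.

(486, 1998)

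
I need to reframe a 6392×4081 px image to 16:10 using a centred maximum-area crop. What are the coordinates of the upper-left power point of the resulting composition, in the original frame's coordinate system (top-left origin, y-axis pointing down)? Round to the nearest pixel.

x = 2131 px, y = 1375 px

6392/4081 < 16/10, so the 16:10 crop keeps the full width 6392 and trims height to 6392 × 10/16 = 3995.00 px.
Top offset = (4081 − 3995.00)/2 = 43.00 px; left offset = 0.
Upper-left is one-third across and one-third down within the crop:
x = 0.00 + 1 × 6392.00/3 ≈ 2131; y = 43.00 + 1 × 3995.00/3 ≈ 1375.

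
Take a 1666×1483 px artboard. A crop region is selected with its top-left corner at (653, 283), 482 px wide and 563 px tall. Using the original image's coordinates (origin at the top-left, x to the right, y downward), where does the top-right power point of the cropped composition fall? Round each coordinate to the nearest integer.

(974, 471)

One third of the crop width 482 is 160.67 px.
One third of the crop height 563 is 187.67 px.
The top-right point is two-thirds across and one-third down within the crop:
x = 653 + 2 × 160.67 ≈ 974; y = 283 + 1 × 187.67 ≈ 471.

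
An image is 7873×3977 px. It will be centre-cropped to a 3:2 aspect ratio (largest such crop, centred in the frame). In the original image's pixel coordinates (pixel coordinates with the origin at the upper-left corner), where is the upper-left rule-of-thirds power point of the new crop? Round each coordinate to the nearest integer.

(2942, 1326)

7873/3977 > 3/2, so the 3:2 crop keeps the full height 3977 and trims width to 3977 × 3/2 = 5965.50 px.
Left offset = (7873 − 5965.50)/2 = 953.75 px; top offset = 0.
Upper-left is one-third across and one-third down within the crop:
x = 953.75 + 1 × 5965.50/3 ≈ 2942; y = 0.00 + 1 × 3977.00/3 ≈ 1326.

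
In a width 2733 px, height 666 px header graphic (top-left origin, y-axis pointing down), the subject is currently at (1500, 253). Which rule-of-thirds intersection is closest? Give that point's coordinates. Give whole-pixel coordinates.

(1822, 222)

Third lines: x ∈ {911, 1822}, y ∈ {222, 444}.
1500 is closer to x = 1822; 253 is closer to y = 222.
So the nearest intersection is the upper-right power point.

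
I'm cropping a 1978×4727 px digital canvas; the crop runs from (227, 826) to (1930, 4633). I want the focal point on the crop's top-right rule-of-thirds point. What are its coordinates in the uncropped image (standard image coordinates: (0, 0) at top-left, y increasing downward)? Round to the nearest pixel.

(1362, 2095)

Crop width = 1930 − 227 = 1703 px; one third is 567.67 px.
Crop height = 4633 − 826 = 3807 px; one third is 1269.00 px.
The top-right point is two-thirds across and one-third down within the crop:
x = 227 + 2 × 567.67 ≈ 1362; y = 826 + 1 × 1269.00 ≈ 2095.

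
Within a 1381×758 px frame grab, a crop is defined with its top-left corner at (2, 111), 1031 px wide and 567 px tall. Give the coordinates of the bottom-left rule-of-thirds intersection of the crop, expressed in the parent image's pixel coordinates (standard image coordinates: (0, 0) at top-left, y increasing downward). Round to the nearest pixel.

One third of the crop width 1031 is 343.67 px.
One third of the crop height 567 is 189.00 px.
The bottom-left point is one-third across and two-thirds down within the crop:
x = 2 + 1 × 343.67 ≈ 346; y = 111 + 2 × 189.00 ≈ 489.

x = 346 px, y = 489 px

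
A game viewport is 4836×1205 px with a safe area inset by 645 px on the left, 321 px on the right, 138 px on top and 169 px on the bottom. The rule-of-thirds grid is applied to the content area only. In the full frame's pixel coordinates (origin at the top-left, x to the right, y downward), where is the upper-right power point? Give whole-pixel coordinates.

Content width = 4836 − 645 − 321 = 3870 px; content height = 1205 − 138 − 169 = 898 px.
Upper-right is two-thirds across and one-third down within the content area.
x = 645 + 2 × 3870/3 = 645 + 2580.00 ≈ 3225
y = 138 + 1 × 898/3 = 138 + 299.33 ≈ 437

x = 3225 px, y = 437 px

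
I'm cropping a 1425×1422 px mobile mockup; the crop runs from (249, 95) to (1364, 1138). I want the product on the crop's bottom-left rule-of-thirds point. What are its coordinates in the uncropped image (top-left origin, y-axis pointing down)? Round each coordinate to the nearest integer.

Crop width = 1364 − 249 = 1115 px; one third is 371.67 px.
Crop height = 1138 − 95 = 1043 px; one third is 347.67 px.
The bottom-left point is one-third across and two-thirds down within the crop:
x = 249 + 1 × 371.67 ≈ 621; y = 95 + 2 × 347.67 ≈ 790.

(621, 790)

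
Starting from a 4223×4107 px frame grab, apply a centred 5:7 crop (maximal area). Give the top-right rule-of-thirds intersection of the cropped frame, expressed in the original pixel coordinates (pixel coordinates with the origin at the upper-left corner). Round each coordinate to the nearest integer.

(2600, 1369)

4223/4107 > 5/7, so the 5:7 crop keeps the full height 4107 and trims width to 4107 × 5/7 = 2933.57 px.
Left offset = (4223 − 2933.57)/2 = 644.71 px; top offset = 0.
Top-right is two-thirds across and one-third down within the crop:
x = 644.71 + 2 × 2933.57/3 ≈ 2600; y = 0.00 + 1 × 4107.00/3 ≈ 1369.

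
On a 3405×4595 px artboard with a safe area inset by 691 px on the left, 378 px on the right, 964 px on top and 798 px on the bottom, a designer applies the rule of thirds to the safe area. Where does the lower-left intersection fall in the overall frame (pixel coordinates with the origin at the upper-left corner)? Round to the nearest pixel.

Content width = 3405 − 691 − 378 = 2336 px; content height = 4595 − 964 − 798 = 2833 px.
Lower-left is one-third across and two-thirds down within the safe area.
x = 691 + 1 × 2336/3 = 691 + 778.67 ≈ 1470
y = 964 + 2 × 2833/3 = 964 + 1888.67 ≈ 2853

x = 1470 px, y = 2853 px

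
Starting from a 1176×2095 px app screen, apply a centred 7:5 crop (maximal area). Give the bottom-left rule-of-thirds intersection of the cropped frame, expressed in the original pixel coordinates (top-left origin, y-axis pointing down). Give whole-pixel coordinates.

(392, 1188)

1176/2095 < 7/5, so the 7:5 crop keeps the full width 1176 and trims height to 1176 × 5/7 = 840.00 px.
Top offset = (2095 − 840.00)/2 = 627.50 px; left offset = 0.
Bottom-left is one-third across and two-thirds down within the crop:
x = 0.00 + 1 × 1176.00/3 ≈ 392; y = 627.50 + 2 × 840.00/3 ≈ 1188.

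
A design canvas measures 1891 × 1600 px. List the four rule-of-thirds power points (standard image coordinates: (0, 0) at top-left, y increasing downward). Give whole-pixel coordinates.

(630, 533), (1261, 533), (630, 1067), (1261, 1067)

One third of 1891 is 630.33; one third of 1600 is 533.33.
Vertical third lines at x = 630 and x = 1261; horizontal third lines at y = 533 and y = 1067.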